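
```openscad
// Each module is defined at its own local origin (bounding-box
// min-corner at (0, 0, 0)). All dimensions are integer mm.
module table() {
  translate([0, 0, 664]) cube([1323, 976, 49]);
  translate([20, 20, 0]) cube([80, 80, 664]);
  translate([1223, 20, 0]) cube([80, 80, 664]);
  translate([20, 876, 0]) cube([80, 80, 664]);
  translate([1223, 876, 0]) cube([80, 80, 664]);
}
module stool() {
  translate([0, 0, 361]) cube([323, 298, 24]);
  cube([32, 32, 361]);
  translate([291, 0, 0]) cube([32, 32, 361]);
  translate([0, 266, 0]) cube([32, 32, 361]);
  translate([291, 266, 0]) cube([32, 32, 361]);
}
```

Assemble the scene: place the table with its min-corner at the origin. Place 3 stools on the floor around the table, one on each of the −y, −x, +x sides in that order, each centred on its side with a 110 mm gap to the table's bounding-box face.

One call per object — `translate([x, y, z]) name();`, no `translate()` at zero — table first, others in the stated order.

table();
translate([500, -408, 0]) stool();
translate([-433, 339, 0]) stool();
translate([1433, 339, 0]) stool();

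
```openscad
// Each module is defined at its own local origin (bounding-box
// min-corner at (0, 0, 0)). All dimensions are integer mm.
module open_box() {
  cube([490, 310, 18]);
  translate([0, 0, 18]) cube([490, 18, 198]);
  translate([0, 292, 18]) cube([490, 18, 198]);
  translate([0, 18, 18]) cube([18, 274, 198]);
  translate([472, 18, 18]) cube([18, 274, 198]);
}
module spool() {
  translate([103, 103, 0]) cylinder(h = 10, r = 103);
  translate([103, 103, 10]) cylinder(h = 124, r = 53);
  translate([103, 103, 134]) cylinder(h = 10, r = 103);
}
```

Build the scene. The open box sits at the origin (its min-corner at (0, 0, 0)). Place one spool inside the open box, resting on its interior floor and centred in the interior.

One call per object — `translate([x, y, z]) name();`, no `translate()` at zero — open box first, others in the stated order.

open_box();
translate([142, 52, 18]) spool();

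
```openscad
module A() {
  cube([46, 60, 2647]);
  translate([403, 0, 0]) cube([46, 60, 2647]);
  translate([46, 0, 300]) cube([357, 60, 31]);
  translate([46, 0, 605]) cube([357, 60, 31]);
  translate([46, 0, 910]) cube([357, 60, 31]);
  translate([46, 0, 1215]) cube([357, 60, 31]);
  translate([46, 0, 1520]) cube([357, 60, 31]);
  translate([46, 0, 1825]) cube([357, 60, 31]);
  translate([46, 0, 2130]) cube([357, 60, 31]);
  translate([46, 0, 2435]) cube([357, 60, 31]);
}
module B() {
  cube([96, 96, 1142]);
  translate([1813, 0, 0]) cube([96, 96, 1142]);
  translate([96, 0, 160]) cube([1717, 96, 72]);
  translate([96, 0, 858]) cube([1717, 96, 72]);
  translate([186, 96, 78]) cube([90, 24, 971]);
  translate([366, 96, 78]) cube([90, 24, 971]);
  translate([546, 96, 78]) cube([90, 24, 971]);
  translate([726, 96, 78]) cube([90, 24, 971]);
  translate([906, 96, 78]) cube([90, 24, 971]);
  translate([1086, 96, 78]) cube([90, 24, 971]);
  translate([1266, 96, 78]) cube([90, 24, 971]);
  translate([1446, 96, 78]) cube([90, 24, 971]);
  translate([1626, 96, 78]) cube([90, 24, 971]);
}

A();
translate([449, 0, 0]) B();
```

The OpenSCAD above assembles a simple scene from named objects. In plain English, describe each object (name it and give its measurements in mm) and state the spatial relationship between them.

A is a wooden ladder with two side rails of 46×60 mm section and 2647 mm height, set 449 mm apart overall. Between them run 8 rectangular rungs (60 mm deep, 31 mm thick), front faces flush with the rails' −y face. The bottom of the first rung is 300 mm above the floor and each subsequent rung is 305 mm higher than the one below.

B is a fence section. Two 96×96 mm posts, 1142 mm tall, stand on the floor with a clear span of 1717 mm between their inner faces. Two horizontal rails of 96×72 mm section span the gap between the posts with their undersides at z = 160 mm and z = 858 mm, flush with the posts' −y face. 9 pickets, each 90 mm wide, 24 mm thick and 971 mm tall, are fixed to the +y face of the rails with their bottoms at z = 78 mm, evenly spaced across the span with equal gaps (rounded down to the nearest mm) at the −x end and between each pair — any rounding remainder accumulates at the +x end.

The fence section is against the ladder's +x side, with their −y faces flush.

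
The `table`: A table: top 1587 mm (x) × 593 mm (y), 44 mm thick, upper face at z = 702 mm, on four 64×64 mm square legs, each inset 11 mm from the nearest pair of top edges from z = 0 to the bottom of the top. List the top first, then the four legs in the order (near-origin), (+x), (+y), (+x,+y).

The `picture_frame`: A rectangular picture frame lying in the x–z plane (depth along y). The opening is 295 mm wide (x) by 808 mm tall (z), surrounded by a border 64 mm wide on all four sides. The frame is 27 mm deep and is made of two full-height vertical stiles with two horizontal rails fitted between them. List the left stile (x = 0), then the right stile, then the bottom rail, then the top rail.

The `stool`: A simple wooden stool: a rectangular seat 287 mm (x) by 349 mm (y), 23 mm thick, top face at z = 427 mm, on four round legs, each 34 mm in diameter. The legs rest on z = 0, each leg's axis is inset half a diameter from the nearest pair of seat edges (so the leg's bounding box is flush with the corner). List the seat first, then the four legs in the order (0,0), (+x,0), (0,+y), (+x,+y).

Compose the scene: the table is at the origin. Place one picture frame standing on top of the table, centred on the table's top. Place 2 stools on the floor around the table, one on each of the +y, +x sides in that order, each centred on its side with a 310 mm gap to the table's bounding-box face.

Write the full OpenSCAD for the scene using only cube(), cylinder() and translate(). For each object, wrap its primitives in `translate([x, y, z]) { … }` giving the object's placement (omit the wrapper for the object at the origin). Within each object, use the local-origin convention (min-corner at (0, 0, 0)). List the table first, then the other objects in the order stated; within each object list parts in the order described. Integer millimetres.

translate([0, 0, 658]) cube([1587, 593, 44]);
translate([11, 11, 0]) cube([64, 64, 658]);
translate([1512, 11, 0]) cube([64, 64, 658]);
translate([11, 518, 0]) cube([64, 64, 658]);
translate([1512, 518, 0]) cube([64, 64, 658]);
translate([582, 283, 702]) {
  cube([64, 27, 936]);
  translate([359, 0, 0]) cube([64, 27, 936]);
  translate([64, 0, 0]) cube([295, 27, 64]);
  translate([64, 0, 872]) cube([295, 27, 64]);
}
translate([650, 903, 0]) {
  translate([0, 0, 404]) cube([287, 349, 23]);
  translate([17, 17, 0]) cylinder(h = 404, r = 17);
  translate([270, 17, 0]) cylinder(h = 404, r = 17);
  translate([17, 332, 0]) cylinder(h = 404, r = 17);
  translate([270, 332, 0]) cylinder(h = 404, r = 17);
}
translate([1897, 122, 0]) {
  translate([0, 0, 404]) cube([287, 349, 23]);
  translate([17, 17, 0]) cylinder(h = 404, r = 17);
  translate([270, 17, 0]) cylinder(h = 404, r = 17);
  translate([17, 332, 0]) cylinder(h = 404, r = 17);
  translate([270, 332, 0]) cylinder(h = 404, r = 17);
}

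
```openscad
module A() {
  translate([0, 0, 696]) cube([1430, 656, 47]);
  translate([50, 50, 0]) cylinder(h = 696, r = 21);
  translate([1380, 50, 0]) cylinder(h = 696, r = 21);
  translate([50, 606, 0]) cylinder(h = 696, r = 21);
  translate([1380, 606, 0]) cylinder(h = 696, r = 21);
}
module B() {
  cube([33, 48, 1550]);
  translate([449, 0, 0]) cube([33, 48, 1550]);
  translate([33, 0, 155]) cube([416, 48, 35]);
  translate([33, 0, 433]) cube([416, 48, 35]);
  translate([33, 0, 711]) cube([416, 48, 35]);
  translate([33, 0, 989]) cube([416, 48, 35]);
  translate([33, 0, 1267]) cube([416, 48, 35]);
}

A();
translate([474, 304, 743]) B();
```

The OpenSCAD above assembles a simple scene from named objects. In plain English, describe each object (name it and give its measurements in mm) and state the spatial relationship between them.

A is a table with a 1430×656 mm rectangular top, 47 mm thick, top surface at z = 743 mm, supported by four round legs of 42 mm diameter, each leg's bounding box inset 29 mm from the nearest pair of top edges, running from the floor.

B is a wooden ladder with two side rails of 33×48 mm section and 1550 mm height, set 482 mm apart overall. Between them run 5 rectangular rungs (48 mm deep, 35 mm thick), front faces flush with the rails' −y face. The bottom of the first rung is 155 mm above the floor and each subsequent rung is 278 mm higher than the one below.

The ladder is on top of the table, centred.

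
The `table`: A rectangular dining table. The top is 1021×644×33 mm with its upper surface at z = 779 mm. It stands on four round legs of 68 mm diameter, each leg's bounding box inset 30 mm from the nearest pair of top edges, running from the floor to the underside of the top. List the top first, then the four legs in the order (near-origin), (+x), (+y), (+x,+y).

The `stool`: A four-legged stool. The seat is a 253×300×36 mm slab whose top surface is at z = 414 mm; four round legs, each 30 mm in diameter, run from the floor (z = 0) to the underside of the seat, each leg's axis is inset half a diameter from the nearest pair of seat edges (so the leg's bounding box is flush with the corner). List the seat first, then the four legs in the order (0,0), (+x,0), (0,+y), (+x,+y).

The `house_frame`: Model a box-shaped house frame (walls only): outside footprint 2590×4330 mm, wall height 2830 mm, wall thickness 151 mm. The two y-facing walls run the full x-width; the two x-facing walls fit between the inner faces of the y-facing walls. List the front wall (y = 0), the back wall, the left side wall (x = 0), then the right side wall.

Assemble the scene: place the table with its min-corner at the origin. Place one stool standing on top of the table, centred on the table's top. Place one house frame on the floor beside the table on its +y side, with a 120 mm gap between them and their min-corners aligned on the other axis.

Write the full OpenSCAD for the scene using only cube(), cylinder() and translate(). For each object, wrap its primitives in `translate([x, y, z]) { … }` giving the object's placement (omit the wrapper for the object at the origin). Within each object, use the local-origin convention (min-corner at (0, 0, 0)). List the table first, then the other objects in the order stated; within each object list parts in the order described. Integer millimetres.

translate([0, 0, 746]) cube([1021, 644, 33]);
translate([64, 64, 0]) cylinder(h = 746, r = 34);
translate([957, 64, 0]) cylinder(h = 746, r = 34);
translate([64, 580, 0]) cylinder(h = 746, r = 34);
translate([957, 580, 0]) cylinder(h = 746, r = 34);
translate([384, 172, 779]) {
  translate([0, 0, 378]) cube([253, 300, 36]);
  translate([15, 15, 0]) cylinder(h = 378, r = 15);
  translate([238, 15, 0]) cylinder(h = 378, r = 15);
  translate([15, 285, 0]) cylinder(h = 378, r = 15);
  translate([238, 285, 0]) cylinder(h = 378, r = 15);
}
translate([0, 764, 0]) {
  cube([2590, 151, 2830]);
  translate([0, 4179, 0]) cube([2590, 151, 2830]);
  translate([0, 151, 0]) cube([151, 4028, 2830]);
  translate([2439, 151, 0]) cube([151, 4028, 2830]);
}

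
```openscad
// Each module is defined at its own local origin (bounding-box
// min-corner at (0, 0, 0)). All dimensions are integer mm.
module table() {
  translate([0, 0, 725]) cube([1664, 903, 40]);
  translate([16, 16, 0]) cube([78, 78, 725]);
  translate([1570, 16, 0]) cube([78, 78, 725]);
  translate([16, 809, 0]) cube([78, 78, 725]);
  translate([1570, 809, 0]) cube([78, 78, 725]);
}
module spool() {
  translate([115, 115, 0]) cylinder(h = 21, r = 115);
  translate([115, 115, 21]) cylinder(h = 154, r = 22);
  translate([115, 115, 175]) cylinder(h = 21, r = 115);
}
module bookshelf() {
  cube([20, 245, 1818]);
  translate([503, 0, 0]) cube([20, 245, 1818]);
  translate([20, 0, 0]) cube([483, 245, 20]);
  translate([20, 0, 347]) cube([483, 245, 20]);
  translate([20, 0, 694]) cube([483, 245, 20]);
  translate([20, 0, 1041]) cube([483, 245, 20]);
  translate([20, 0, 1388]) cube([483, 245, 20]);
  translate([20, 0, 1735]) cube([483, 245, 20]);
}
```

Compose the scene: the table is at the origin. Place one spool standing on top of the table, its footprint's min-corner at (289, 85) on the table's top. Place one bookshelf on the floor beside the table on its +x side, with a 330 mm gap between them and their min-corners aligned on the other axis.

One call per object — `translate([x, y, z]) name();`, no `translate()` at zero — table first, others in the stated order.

table();
translate([289, 85, 765]) spool();
translate([1994, 0, 0]) bookshelf();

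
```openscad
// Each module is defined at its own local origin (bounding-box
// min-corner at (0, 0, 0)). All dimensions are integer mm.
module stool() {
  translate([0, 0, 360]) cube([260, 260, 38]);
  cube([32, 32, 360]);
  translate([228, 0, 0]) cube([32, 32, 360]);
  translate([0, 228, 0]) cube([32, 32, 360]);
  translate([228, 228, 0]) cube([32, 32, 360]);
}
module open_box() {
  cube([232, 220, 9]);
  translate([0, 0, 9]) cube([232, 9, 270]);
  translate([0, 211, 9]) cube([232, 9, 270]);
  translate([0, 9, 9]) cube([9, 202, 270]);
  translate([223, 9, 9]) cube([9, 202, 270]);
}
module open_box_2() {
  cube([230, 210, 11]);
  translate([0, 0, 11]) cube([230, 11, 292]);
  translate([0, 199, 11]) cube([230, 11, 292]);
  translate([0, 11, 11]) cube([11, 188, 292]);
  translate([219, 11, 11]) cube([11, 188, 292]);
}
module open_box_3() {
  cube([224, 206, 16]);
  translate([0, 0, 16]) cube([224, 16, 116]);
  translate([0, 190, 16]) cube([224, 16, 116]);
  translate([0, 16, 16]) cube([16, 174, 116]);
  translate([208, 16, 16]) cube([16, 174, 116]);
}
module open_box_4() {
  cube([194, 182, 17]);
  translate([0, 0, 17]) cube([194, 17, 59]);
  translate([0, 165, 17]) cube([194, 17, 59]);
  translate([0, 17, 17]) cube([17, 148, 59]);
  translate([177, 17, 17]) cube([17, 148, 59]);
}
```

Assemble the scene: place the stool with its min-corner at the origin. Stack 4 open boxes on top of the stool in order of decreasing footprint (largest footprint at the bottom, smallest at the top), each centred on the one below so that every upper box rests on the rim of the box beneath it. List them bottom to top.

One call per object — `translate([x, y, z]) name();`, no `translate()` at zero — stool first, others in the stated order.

stool();
translate([14, 20, 398]) open_box();
translate([15, 25, 677]) open_box_2();
translate([18, 27, 980]) open_box_3();
translate([33, 39, 1112]) open_box_4();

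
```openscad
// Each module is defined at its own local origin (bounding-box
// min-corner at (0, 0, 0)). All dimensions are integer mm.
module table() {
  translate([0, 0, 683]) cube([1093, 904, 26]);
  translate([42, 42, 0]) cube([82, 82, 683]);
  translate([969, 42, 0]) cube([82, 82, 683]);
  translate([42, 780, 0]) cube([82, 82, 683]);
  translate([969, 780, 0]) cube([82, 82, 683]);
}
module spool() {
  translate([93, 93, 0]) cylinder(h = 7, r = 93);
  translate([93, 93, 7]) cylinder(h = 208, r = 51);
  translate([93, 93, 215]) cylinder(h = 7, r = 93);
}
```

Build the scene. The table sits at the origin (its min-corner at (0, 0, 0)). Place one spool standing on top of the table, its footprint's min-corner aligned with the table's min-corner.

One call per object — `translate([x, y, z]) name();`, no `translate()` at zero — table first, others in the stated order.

table();
translate([0, 0, 709]) spool();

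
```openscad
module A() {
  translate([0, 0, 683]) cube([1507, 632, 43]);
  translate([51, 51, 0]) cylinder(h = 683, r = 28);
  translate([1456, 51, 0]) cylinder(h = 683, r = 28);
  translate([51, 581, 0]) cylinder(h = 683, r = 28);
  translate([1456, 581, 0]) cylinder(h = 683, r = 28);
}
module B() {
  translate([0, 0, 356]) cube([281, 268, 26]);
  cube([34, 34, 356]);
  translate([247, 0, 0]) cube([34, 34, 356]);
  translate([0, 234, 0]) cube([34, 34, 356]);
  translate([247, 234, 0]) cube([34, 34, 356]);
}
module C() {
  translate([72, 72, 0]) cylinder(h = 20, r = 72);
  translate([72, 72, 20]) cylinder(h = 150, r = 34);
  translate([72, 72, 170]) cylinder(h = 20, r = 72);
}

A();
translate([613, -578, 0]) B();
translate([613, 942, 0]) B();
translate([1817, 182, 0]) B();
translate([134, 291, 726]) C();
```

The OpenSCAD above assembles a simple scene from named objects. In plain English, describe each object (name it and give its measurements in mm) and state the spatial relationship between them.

A is a rectangular dining table. The top is 1507×632×43 mm with its upper surface at z = 726 mm. It stands on four round legs of 56 mm diameter, each leg's bounding box inset 23 mm from the nearest pair of top edges, running from the floor to the underside of the top.

B is a four-legged stool. The seat is a 281×268×26 mm slab whose top surface is at z = 382 mm; four square legs, each 34×34 mm in cross-section, run from the floor (z = 0) to the underside of the seat, each flush with a corner of the seat.

C is a spool: two coaxial disc flanges of radius 72 mm and thickness 20 mm, joined by a core cylinder of radius 34 mm and height 150 mm. The lower flange rests on z = 0 and the three cylinders share a vertical axis.

Three stools sit around the table at the −y, +y, +x sides. The spool is on top of the table.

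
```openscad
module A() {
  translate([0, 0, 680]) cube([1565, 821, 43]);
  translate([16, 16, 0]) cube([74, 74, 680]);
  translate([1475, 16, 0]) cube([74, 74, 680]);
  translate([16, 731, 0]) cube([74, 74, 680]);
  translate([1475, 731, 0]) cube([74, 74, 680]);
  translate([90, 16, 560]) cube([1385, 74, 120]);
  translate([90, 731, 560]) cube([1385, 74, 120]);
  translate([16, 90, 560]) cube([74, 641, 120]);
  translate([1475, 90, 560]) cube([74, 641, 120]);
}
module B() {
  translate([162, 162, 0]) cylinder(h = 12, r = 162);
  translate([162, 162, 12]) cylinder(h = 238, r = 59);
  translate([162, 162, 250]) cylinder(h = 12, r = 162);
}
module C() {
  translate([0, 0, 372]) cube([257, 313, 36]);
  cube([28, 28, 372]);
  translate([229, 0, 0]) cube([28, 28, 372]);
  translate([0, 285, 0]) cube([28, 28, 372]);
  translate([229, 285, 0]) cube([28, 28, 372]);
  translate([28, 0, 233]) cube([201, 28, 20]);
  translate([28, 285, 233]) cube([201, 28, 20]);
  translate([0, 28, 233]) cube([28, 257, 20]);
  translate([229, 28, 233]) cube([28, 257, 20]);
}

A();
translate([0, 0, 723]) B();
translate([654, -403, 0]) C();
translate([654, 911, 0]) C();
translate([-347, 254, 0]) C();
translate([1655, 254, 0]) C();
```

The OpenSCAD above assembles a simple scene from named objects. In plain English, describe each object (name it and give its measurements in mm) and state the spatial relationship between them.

A is a table: top 1565 mm (x) × 821 mm (y), 43 mm thick, upper face at z = 723 mm, on four 74×74 mm square legs, each inset 16 mm from the nearest pair of top edges, running from z = 0 to the bottom of the top. Four apron rails, 74 mm thick and 120 mm tall, run between adjacent legs with their top edges flush with the underside of the top and their outer faces flush with the legs' outer faces.

B is a spool: two coaxial disc flanges of radius 162 mm and thickness 12 mm, joined by a core cylinder of radius 59 mm and height 238 mm. The lower flange rests on z = 0 and the three cylinders share a vertical axis.

C is a four-legged stool. The seat is 257×313 mm, 36 mm thick, top at z = 408 mm. It stands on four square legs, each 28×28 mm in cross-section, from z = 0 to the seat underside, each flush with a corner of the seat. Four stretchers, 28 mm wide and 20 mm tall, connect adjacent legs with their undersides at z = 233 mm, each running between the inner faces of the legs it joins and aligned with the legs' outer faces on the other axis.

The spool is on top of the table. Four stools sit around the table at the −y, +y, −x, +x sides.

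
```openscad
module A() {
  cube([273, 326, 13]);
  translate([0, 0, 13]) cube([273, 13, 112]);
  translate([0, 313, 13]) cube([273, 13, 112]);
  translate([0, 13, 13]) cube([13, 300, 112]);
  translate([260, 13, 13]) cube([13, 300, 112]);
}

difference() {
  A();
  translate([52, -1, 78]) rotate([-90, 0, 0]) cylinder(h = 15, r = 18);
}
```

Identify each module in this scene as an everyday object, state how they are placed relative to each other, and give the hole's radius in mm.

A is an open box. The open box has a circular hole through its front wall. The hole's radius is 18 mm.

The subtracted cylinder has r = 18 mm.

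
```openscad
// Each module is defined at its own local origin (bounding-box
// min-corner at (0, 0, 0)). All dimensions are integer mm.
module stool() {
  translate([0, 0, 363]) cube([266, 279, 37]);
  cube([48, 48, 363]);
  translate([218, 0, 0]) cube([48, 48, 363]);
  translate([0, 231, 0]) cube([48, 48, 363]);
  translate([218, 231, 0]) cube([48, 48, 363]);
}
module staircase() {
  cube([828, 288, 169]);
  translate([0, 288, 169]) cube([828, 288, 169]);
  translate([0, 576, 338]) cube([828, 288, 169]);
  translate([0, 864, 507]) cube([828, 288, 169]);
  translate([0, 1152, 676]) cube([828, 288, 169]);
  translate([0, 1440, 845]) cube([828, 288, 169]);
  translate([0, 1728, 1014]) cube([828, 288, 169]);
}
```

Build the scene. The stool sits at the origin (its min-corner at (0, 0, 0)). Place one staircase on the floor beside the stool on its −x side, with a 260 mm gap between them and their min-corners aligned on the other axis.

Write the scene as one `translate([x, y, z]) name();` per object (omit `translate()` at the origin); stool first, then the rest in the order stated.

stool();
translate([-1088, 0, 0]) staircase();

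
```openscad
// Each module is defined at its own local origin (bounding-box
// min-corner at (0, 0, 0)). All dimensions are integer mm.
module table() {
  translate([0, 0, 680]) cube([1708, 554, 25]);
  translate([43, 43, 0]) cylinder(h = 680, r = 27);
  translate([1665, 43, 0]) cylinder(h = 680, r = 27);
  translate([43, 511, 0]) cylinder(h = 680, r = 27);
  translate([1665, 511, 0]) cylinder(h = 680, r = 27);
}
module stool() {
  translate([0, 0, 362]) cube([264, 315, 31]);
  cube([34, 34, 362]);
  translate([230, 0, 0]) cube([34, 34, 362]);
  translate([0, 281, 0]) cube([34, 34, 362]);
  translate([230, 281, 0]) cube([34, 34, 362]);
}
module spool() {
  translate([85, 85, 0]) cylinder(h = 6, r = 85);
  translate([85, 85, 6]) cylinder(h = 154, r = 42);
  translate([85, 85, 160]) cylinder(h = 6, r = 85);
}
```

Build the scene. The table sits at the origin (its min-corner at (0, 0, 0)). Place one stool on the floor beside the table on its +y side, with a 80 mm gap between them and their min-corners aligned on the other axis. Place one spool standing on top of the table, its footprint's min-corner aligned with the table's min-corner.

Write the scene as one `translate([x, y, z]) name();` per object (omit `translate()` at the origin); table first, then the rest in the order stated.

table();
translate([0, 634, 0]) stool();
translate([0, 0, 705]) spool();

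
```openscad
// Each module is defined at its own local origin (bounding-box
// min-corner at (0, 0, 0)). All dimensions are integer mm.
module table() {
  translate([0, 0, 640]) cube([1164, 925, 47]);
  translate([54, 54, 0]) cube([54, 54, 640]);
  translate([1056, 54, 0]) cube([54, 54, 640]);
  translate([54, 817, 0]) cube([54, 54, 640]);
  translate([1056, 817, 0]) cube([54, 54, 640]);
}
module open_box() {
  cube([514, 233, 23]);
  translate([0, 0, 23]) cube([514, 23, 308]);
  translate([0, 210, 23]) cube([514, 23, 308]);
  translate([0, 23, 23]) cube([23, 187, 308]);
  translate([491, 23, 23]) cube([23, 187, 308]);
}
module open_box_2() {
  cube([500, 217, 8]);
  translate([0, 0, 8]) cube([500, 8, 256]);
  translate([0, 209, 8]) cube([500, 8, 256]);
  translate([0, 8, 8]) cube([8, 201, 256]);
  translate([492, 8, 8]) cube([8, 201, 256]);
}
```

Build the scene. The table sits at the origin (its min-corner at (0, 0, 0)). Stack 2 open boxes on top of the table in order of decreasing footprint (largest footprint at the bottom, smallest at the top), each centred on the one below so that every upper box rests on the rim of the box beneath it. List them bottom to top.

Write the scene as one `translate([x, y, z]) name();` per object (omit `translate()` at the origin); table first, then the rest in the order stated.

table();
translate([325, 346, 687]) open_box();
translate([332, 354, 1018]) open_box_2();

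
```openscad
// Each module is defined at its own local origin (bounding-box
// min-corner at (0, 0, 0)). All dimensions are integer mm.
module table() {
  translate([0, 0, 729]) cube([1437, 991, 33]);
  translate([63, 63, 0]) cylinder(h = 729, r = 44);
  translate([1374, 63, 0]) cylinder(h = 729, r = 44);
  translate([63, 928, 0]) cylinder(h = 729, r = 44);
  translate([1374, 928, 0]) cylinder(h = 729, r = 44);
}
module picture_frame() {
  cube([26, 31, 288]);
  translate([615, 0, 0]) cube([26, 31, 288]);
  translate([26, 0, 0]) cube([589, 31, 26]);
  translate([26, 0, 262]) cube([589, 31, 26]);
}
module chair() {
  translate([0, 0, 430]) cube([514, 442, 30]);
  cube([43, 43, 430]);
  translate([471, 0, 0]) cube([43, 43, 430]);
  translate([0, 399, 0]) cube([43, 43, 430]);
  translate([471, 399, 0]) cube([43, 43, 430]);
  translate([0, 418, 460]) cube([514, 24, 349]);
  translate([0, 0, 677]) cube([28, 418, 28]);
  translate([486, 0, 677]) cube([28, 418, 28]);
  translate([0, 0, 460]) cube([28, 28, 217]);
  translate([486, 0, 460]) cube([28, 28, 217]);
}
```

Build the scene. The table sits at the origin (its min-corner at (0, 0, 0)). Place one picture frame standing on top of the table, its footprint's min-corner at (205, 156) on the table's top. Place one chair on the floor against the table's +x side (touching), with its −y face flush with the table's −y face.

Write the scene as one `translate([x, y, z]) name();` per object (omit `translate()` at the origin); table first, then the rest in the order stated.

table();
translate([205, 156, 762]) picture_frame();
translate([1437, 0, 0]) chair();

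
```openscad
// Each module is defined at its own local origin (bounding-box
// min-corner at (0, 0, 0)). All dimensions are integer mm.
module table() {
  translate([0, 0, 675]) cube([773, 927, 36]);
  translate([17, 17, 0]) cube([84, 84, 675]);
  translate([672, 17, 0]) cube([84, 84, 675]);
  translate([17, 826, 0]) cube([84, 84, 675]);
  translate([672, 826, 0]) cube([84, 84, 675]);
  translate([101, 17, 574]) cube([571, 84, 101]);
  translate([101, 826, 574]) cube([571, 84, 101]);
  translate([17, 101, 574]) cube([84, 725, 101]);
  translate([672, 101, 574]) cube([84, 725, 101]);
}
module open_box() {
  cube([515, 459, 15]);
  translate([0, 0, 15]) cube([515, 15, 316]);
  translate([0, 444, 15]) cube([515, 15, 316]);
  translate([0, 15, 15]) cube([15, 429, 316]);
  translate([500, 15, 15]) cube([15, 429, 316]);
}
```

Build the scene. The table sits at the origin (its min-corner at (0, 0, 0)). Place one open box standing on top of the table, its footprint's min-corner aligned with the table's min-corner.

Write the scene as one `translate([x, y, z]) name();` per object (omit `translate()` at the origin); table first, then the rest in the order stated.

table();
translate([0, 0, 711]) open_box();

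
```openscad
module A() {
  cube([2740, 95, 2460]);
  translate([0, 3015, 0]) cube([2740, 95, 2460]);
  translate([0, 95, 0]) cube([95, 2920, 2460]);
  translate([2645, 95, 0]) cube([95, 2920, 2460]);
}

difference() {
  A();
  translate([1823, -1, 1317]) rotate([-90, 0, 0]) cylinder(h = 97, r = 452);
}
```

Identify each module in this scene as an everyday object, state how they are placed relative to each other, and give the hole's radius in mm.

A is a house frame. The house frame has a circular hole through its front wall. The hole's radius is 452 mm.

The subtracted cylinder has r = 452 mm.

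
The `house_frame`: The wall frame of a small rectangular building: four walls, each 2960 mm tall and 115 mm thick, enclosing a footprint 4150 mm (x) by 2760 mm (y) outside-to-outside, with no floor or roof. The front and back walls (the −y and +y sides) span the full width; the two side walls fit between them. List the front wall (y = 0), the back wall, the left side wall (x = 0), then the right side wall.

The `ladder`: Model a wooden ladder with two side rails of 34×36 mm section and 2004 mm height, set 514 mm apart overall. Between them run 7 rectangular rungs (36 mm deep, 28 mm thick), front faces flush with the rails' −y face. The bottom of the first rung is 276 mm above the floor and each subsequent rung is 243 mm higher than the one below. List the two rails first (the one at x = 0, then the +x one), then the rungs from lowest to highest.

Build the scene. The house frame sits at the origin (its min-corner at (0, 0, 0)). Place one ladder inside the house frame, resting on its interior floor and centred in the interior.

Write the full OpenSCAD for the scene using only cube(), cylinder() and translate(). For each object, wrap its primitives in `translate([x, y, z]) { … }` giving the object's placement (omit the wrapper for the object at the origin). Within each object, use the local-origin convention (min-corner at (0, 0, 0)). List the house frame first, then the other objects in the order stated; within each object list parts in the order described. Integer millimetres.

cube([4150, 115, 2960]);
translate([0, 2645, 0]) cube([4150, 115, 2960]);
translate([0, 115, 0]) cube([115, 2530, 2960]);
translate([4035, 115, 0]) cube([115, 2530, 2960]);
translate([1818, 1362, 0]) {
  cube([34, 36, 2004]);
  translate([480, 0, 0]) cube([34, 36, 2004]);
  translate([34, 0, 276]) cube([446, 36, 28]);
  translate([34, 0, 519]) cube([446, 36, 28]);
  translate([34, 0, 762]) cube([446, 36, 28]);
  translate([34, 0, 1005]) cube([446, 36, 28]);
  translate([34, 0, 1248]) cube([446, 36, 28]);
  translate([34, 0, 1491]) cube([446, 36, 28]);
  translate([34, 0, 1734]) cube([446, 36, 28]);
}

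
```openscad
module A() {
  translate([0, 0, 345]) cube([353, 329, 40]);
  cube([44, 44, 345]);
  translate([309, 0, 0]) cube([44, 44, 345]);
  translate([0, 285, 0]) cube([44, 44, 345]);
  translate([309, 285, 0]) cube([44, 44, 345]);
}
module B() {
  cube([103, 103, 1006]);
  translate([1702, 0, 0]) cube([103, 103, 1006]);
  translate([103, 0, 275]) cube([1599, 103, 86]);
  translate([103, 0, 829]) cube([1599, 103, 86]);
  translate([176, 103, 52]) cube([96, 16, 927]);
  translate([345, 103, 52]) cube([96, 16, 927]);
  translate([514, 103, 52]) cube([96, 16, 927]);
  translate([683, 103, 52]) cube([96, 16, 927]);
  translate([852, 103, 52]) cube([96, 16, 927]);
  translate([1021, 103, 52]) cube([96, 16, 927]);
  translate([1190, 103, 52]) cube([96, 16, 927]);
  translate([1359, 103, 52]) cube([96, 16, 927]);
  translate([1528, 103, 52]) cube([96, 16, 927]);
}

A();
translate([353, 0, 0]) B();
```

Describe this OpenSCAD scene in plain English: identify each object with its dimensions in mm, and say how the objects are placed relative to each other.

A is a four-legged stool. The seat is 353×329 mm, 40 mm thick, top at z = 385 mm. It stands on four square legs, each 44×44 mm in cross-section, from z = 0 to the seat underside, each flush with a corner of the seat.

B is a fence section. Two 103×103 mm posts, 1006 mm tall, stand on the floor with a clear span of 1599 mm between their inner faces. Two horizontal rails of 103×86 mm section span the gap between the posts with their undersides at z = 275 mm and z = 829 mm, flush with the posts' −y face. 9 pickets, each 96 mm wide, 16 mm thick and 927 mm tall, are fixed to the +y face of the rails with their bottoms at z = 52 mm, evenly spaced across the span with equal gaps (rounded down to the nearest mm) at the −x end and between each pair — any rounding remainder accumulates at the +x end.

The fence section is against the stool's +x side, with their −y faces flush.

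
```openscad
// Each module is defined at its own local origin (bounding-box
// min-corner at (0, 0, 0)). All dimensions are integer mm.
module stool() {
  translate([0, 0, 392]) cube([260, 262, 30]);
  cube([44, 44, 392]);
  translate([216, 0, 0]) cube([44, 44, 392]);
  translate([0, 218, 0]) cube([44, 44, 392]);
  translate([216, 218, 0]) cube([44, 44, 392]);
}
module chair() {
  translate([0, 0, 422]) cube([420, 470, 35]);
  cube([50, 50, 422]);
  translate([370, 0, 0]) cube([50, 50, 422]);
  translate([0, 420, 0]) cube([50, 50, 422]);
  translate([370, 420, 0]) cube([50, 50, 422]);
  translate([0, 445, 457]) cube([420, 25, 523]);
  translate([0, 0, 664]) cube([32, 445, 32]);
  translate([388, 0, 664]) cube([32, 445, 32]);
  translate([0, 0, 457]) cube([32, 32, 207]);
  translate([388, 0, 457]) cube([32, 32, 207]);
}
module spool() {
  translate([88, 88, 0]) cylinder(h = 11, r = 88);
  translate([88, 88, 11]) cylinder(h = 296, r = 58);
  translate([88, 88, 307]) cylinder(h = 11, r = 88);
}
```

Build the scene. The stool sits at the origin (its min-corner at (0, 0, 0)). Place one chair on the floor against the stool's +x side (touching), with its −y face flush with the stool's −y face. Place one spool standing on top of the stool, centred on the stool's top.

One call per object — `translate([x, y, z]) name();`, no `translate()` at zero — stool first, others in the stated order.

stool();
translate([260, 0, 0]) chair();
translate([42, 43, 422]) spool();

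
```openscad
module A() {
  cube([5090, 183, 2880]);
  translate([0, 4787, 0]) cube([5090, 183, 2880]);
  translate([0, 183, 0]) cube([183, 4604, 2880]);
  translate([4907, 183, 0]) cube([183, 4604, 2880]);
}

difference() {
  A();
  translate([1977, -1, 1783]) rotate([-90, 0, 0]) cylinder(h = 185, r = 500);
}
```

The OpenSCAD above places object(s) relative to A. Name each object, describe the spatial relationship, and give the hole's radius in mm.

A is a house frame. The house frame has a circular hole through its front wall. The hole's radius is 500 mm.

The subtracted cylinder has r = 500 mm.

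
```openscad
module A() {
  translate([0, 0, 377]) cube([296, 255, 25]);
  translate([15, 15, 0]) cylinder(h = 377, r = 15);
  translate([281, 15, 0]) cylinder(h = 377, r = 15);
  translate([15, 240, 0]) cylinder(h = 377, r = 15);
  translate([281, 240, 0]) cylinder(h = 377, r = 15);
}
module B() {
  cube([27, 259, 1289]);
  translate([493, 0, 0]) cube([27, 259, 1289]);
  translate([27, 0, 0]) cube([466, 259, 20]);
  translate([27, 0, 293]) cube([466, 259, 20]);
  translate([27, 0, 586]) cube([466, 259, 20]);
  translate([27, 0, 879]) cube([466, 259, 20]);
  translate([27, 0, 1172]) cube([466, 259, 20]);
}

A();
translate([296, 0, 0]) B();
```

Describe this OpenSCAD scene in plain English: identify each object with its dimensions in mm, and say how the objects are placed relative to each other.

A is a four-legged stool. The seat is a 296×255×25 mm slab whose top surface is at z = 402 mm; four round legs, each 30 mm in diameter, run from the floor (z = 0) to the underside of the seat, each leg's axis is inset half a diameter from the nearest pair of seat edges (so the leg's bounding box is flush with the corner).

B is an open bookshelf. Two side panels, each 27 mm thick, 259 mm deep and 1289 mm tall, stand 520 mm apart (outside-to-outside). Between them sit 5 shelves, each 20 mm thick and 259 mm deep, spanning the full gap between the sides. The bottom shelf rests on the floor (its underside at z = 0) and the clear gap between one shelf's top and the next shelf's underside is 273 mm.

The bookshelf is against the stool's +x side, with their −y faces flush.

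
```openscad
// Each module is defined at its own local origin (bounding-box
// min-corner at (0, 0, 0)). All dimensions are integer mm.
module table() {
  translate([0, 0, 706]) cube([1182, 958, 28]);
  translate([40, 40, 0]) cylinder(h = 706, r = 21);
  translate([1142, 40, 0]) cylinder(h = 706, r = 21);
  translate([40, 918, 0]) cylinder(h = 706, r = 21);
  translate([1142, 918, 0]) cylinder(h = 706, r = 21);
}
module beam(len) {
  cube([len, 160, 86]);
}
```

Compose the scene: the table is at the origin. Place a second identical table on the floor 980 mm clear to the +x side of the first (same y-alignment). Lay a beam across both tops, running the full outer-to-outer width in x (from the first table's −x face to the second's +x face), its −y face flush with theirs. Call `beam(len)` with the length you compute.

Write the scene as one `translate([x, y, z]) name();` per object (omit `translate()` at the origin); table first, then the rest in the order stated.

table();
translate([2162, 0, 0]) table();
translate([0, 0, 734]) beam(3344);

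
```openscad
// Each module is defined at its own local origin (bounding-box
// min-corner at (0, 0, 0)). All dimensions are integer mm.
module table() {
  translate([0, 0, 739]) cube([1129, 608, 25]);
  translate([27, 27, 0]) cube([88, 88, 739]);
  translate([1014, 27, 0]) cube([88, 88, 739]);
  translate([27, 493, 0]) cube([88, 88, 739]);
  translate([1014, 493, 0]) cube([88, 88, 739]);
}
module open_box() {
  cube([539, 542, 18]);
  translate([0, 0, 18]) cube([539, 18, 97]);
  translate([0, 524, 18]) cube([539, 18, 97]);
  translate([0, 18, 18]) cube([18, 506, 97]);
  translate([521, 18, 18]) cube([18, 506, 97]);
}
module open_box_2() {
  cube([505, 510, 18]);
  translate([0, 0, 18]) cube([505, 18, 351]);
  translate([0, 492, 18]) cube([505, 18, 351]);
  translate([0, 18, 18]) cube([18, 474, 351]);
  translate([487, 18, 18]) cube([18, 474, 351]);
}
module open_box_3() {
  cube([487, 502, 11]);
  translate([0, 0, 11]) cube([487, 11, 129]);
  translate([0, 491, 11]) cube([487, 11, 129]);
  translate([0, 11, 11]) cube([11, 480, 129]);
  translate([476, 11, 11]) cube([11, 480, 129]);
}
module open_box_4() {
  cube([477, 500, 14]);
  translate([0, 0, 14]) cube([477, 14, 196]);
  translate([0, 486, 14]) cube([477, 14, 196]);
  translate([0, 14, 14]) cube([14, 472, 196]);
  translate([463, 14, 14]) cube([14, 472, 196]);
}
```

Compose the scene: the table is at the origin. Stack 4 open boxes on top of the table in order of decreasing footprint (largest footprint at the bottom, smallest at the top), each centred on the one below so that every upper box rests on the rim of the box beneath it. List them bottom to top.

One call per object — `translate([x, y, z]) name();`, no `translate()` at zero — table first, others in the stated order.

table();
translate([295, 33, 764]) open_box();
translate([312, 49, 879]) open_box_2();
translate([321, 53, 1248]) open_box_3();
translate([326, 54, 1388]) open_box_4();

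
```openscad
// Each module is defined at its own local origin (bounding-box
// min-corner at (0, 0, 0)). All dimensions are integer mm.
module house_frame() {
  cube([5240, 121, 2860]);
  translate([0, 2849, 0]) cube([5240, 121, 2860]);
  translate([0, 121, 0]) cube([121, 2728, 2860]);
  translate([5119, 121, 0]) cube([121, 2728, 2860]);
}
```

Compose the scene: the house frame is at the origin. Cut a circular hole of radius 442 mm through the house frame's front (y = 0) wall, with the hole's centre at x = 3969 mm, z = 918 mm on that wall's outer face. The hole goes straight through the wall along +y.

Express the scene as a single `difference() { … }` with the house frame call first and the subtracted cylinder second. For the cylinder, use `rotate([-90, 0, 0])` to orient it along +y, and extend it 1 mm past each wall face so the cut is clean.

difference() {
  house_frame();
  translate([3969, -1, 918]) rotate([-90, 0, 0]) cylinder(h = 123, r = 442);
}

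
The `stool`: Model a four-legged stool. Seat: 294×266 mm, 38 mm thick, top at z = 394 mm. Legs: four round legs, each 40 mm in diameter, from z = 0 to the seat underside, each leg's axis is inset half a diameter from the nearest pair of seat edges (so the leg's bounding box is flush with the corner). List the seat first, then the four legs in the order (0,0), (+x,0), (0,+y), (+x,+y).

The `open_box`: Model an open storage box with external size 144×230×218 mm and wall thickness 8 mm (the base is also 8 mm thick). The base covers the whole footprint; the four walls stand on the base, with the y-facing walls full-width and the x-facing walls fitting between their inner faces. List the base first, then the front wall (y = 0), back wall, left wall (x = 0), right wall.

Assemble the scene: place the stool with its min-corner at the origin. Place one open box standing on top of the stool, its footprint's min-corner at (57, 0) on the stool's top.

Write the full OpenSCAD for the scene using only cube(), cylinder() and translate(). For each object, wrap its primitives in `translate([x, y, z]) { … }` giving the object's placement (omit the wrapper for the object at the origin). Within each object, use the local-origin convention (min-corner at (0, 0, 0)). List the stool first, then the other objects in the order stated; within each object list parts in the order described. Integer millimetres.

translate([0, 0, 356]) cube([294, 266, 38]);
translate([20, 20, 0]) cylinder(h = 356, r = 20);
translate([274, 20, 0]) cylinder(h = 356, r = 20);
translate([20, 246, 0]) cylinder(h = 356, r = 20);
translate([274, 246, 0]) cylinder(h = 356, r = 20);
translate([57, 0, 394]) {
  cube([144, 230, 8]);
  translate([0, 0, 8]) cube([144, 8, 210]);
  translate([0, 222, 8]) cube([144, 8, 210]);
  translate([0, 8, 8]) cube([8, 214, 210]);
  translate([136, 8, 8]) cube([8, 214, 210]);
}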